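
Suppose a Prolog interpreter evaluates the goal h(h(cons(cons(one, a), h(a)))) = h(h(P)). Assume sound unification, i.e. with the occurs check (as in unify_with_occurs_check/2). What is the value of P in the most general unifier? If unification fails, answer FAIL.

Decompose h/1: h(cons(cons(one, a), h(a))) = h(P).
Decompose h/1: cons(cons(one, a), h(a)) = P.
Bind P := cons(cons(one, a), h(a)).
MGU = { P -> cons(cons(one, a), h(a)) }, so P -> cons(cons(one, a), h(a)).

cons(cons(one, a), h(a))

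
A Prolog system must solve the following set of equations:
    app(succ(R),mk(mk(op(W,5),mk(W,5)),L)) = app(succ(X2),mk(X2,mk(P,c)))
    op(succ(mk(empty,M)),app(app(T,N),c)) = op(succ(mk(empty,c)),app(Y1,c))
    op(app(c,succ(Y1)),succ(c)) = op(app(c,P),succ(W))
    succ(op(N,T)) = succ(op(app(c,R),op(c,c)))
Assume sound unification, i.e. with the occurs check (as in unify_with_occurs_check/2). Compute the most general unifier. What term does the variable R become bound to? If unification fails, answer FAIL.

mk(op(c,5),mk(c,5))

Decompose app/2: succ(R) = succ(X2),  mk(mk(op(W,5),mk(W,5)),L) = mk(X2,mk(P,c)).
Decompose succ/1: R = X2.
Bind R := X2; substituting into the one remaining equation that mentions R gives: succ(op(N,T)) = succ(op(app(c,X2),op(c,c))).
Decompose mk/2: mk(op(W,5),mk(W,5)) = X2,  L = mk(P,c).
Bind X2 := mk(op(W,5),mk(W,5)); substituting into the one remaining equation that mentions X2 gives: succ(op(N,T)) = succ(op(app(c,mk(op(W,5),mk(W,5))),op(c,c))). Substituting into the earlier binding gives R := mk(op(W,5),mk(W,5)).
Bind L := mk(P,c); no other remaining equation mentions L.
Decompose op/2: succ(mk(empty,M)) = succ(mk(empty,c)),  app(app(T,N),c) = app(Y1,c).
Decompose succ/1: mk(empty,M) = mk(empty,c).
Decompose mk/2: empty = empty,  M = c.
Delete trivial equation empty = empty.
Bind M := c; no other remaining equation mentions M.
Decompose app/2: app(T,N) = Y1,  c = c.
Bind Y1 := app(T,N); substituting into the one remaining equation that mentions Y1 gives: op(app(c,succ(app(T,N))),succ(c)) = op(app(c,P),succ(W)).
Delete trivial equation c = c.
Decompose op/2: app(c,succ(app(T,N))) = app(c,P),  succ(c) = succ(W).
Decompose app/2: c = c,  succ(app(T,N)) = P.
Delete trivial equation c = c.
Bind P := succ(app(T,N)); no other remaining equation mentions P. Substituting into the earlier binding gives L := mk(succ(app(T,N)),c).
Decompose succ/1: c = W.
Bind W := c; substituting into the remaining equation gives: succ(op(N,T)) = succ(op(app(c,mk(op(c,5),mk(c,5))),op(c,c))). Substituting into the earlier bindings gives R := mk(op(c,5),mk(c,5)), X2 := mk(op(c,5),mk(c,5)).
Decompose succ/1: op(N,T) = op(app(c,mk(op(c,5),mk(c,5))),op(c,c)).
Decompose op/2: N = app(c,mk(op(c,5),mk(c,5))),  T = op(c,c).
Bind N := app(c,mk(op(c,5),mk(c,5))); no other remaining equation mentions N. Substituting into the earlier bindings gives L := mk(succ(app(T,app(c,mk(op(c,5),mk(c,5))))),c), Y1 := app(T,app(c,mk(op(c,5),mk(c,5)))), P := succ(app(T,app(c,mk(op(c,5),mk(c,5))))).
Bind T := op(c,c). Substituting into the earlier bindings gives L := mk(succ(app(op(c,c),app(c,mk(op(c,5),mk(c,5))))),c), Y1 := app(op(c,c),app(c,mk(op(c,5),mk(c,5)))), P := succ(app(op(c,c),app(c,mk(op(c,5),mk(c,5))))).
MGU = { R ↦ mk(op(c,5),mk(c,5)), X2 ↦ mk(op(c,5),mk(c,5)), L ↦ mk(succ(app(op(c,c),app(c,mk(op(c,5),mk(c,5))))),c), M ↦ c, Y1 ↦ app(op(c,c),app(c,mk(op(c,5),mk(c,5)))), P ↦ succ(app(op(c,c),app(c,mk(op(c,5),mk(c,5))))), W ↦ c, N ↦ app(c,mk(op(c,5),mk(c,5))), T ↦ op(c,c) }, so R ↦ mk(op(c,5),mk(c,5)).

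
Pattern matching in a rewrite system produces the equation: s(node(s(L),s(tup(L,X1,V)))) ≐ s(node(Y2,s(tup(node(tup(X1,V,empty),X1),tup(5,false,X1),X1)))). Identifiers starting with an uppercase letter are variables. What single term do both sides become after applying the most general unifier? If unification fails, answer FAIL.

FAIL

Decompose s/1: node(s(L),s(tup(L,X1,V))) ≐ node(Y2,s(tup(node(tup(X1,V,empty),X1),tup(5,false,X1),X1))).
Decompose node/2: s(L) ≐ Y2,  s(tup(L,X1,V)) ≐ s(tup(node(tup(X1,V,empty),X1),tup(5,false,X1),X1)).
Bind Y2 := s(L); no other remaining equation mentions Y2.
Decompose s/1: tup(L,X1,V) ≐ tup(node(tup(X1,V,empty),X1),tup(5,false,X1),X1).
Decompose tup/3: L ≐ node(tup(X1,V,empty),X1),  X1 ≐ tup(5,false,X1),  V ≐ X1.
Bind L := node(tup(X1,V,empty),X1); no other remaining equation mentions L. Substituting into the earlier binding gives Y2 := s(node(tup(X1,V,empty),X1)).
Occurs check fails: X1 occurs in tup(5,false,X1); the equation X1 ≐ tup(5,false,X1) has no finite solution.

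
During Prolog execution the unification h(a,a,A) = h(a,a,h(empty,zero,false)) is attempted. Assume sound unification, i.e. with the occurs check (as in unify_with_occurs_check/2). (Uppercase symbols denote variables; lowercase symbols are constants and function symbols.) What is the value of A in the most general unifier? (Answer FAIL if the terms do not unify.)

h(empty,zero,false)

Decompose h/3: a = a,  a = a,  A = h(empty,zero,false).
Delete trivial equation a = a.
Delete trivial equation a = a.
Bind A := h(empty,zero,false).
MGU = { A -> h(empty,zero,false) }, so A -> h(empty,zero,false).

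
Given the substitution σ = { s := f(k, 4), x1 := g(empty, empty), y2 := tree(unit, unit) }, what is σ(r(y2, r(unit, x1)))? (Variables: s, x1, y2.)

r(tree(unit, unit), r(unit, g(empty, empty)))

Replace each occurrence of x1 with g(empty, empty).
Replace each occurrence of y2 with tree(unit, unit).
Result: r(tree(unit, unit), r(unit, g(empty, empty))).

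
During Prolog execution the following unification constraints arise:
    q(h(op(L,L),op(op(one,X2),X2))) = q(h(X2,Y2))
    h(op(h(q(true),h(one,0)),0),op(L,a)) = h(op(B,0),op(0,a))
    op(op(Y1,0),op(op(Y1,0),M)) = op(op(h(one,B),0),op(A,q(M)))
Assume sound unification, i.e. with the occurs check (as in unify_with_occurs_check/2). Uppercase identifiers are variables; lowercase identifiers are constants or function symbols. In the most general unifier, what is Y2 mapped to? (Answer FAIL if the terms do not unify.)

FAIL

Decompose q/1: h(op(L,L),op(op(one,X2),X2)) = h(X2,Y2).
Decompose h/2: op(L,L) = X2,  op(op(one,X2),X2) = Y2.
Bind X2 := op(L,L); substituting into the one remaining equation that mentions X2 gives: op(op(one,op(L,L)),op(L,L)) = Y2.
Bind Y2 := op(op(one,op(L,L)),op(L,L)); no other remaining equation mentions Y2.
Decompose h/2: op(h(q(true),h(one,0)),0) = op(B,0),  op(L,a) = op(0,a).
Decompose op/2: h(q(true),h(one,0)) = B,  0 = 0.
Bind B := h(q(true),h(one,0)); substituting into the one remaining equation that mentions B gives: op(op(Y1,0),op(op(Y1,0),M)) = op(op(h(one,h(q(true),h(one,0))),0),op(A,q(M))).
Delete trivial equation 0 = 0.
Decompose op/2: L = 0,  a = a.
Bind L := 0; no other remaining equation mentions L. Substituting into the earlier bindings gives X2 := op(0,0), Y2 := op(op(one,op(0,0)),op(0,0)).
Delete trivial equation a = a.
Decompose op/2: op(Y1,0) = op(h(one,h(q(true),h(one,0))),0),  op(op(Y1,0),M) = op(A,q(M)).
Decompose op/2: Y1 = h(one,h(q(true),h(one,0))),  0 = 0.
Bind Y1 := h(one,h(q(true),h(one,0))); substituting into the one remaining equation that mentions Y1 gives: op(op(h(one,h(q(true),h(one,0))),0),M) = op(A,q(M)).
Delete trivial equation 0 = 0.
Decompose op/2: op(h(one,h(q(true),h(one,0))),0) = A,  M = q(M).
Bind A := op(h(one,h(q(true),h(one,0))),0); no other remaining equation mentions A.
Occurs check fails: M occurs in q(M); the equation M = q(M) has no finite solution.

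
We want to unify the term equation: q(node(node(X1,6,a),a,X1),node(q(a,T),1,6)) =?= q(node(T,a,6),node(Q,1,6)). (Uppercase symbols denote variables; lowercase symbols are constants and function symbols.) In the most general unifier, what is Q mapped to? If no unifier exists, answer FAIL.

q(a,node(6,6,a))

Decompose q/2: node(node(X1,6,a),a,X1) =?= node(T,a,6),  node(q(a,T),1,6) =?= node(Q,1,6).
Decompose node/3: node(X1,6,a) =?= T,  a =?= a,  X1 =?= 6.
Bind T := node(X1,6,a); substituting into the one remaining equation that mentions T gives: node(q(a,node(X1,6,a)),1,6) =?= node(Q,1,6).
Delete trivial equation a =?= a.
Bind X1 := 6; substituting into the remaining equation gives: node(q(a,node(6,6,a)),1,6) =?= node(Q,1,6). Substituting into the earlier binding gives T := node(6,6,a).
Decompose node/3: q(a,node(6,6,a)) =?= Q,  1 =?= 1,  6 =?= 6.
Bind Q := q(a,node(6,6,a)); no other remaining equation mentions Q.
Delete trivial equation 1 =?= 1.
Delete trivial equation 6 =?= 6.
MGU = { T := node(6,6,a), X1 := 6, Q := q(a,node(6,6,a)) }, so Q := q(a,node(6,6,a)).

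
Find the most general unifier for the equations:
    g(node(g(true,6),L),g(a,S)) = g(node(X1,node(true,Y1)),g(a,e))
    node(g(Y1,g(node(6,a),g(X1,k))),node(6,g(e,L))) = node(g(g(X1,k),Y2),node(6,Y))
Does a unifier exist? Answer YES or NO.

Decompose g/2: node(g(true,6),L) = node(X1,node(true,Y1)),  g(a,S) = g(a,e).
Decompose node/2: g(true,6) = X1,  L = node(true,Y1).
Bind X1 := g(true,6); substituting into the one remaining equation that mentions X1 gives: node(g(Y1,g(node(6,a),g(g(true,6),k))),node(6,g(e,L))) = node(g(g(g(true,6),k),Y2),node(6,Y)).
Bind L := node(true,Y1); substituting into the one remaining equation that mentions L gives: node(g(Y1,g(node(6,a),g(g(true,6),k))),node(6,g(e,node(true,Y1)))) = node(g(g(g(true,6),k),Y2),node(6,Y)).
Decompose g/2: a = a,  S = e.
Delete trivial equation a = a.
Bind S := e; no other remaining equation mentions S.
Decompose node/2: g(Y1,g(node(6,a),g(g(true,6),k))) = g(g(g(true,6),k),Y2),  node(6,g(e,node(true,Y1))) = node(6,Y).
Decompose g/2: Y1 = g(g(true,6),k),  g(node(6,a),g(g(true,6),k)) = Y2.
Bind Y1 := g(g(true,6),k); substituting into the one remaining equation that mentions Y1 gives: node(6,g(e,node(true,g(g(true,6),k)))) = node(6,Y). Substituting into the earlier binding gives L := node(true,g(g(true,6),k)).
Bind Y2 := g(node(6,a),g(g(true,6),k)); no other remaining equation mentions Y2.
Decompose node/2: 6 = 6,  g(e,node(true,g(g(true,6),k))) = Y.
Delete trivial equation 6 = 6.
Bind Y := g(e,node(true,g(g(true,6),k))).
No equations remain and no clash or occurs-check failure arose, so a unifier exists.

YES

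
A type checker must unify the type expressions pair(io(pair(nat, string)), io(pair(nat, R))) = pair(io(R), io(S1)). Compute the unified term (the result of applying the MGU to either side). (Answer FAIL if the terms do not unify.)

Decompose pair/2: io(pair(nat, string)) = io(R),  io(pair(nat, R)) = io(S1).
Decompose io/1: pair(nat, string) = R.
Bind R := pair(nat, string); substituting into the remaining equation gives: io(pair(nat, pair(nat, string))) = io(S1).
Decompose io/1: pair(nat, pair(nat, string)) = S1.
Bind S1 := pair(nat, pair(nat, string)).
Applying the MGU to either side gives pair(io(pair(nat, string)), io(pair(nat, pair(nat, string)))).

pair(io(pair(nat, string)), io(pair(nat, pair(nat, string))))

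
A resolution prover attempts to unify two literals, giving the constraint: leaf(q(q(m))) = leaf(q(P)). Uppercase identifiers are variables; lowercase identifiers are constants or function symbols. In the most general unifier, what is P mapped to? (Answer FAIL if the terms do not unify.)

Decompose leaf/1: q(q(m)) = q(P).
Decompose q/1: q(m) = P.
Bind P := q(m).
MGU = { P ↦ q(m) }, so P ↦ q(m).

q(m)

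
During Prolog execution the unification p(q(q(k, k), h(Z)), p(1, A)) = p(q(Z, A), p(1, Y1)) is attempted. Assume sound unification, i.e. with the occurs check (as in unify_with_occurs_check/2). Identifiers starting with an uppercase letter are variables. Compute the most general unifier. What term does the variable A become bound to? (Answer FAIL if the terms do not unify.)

Decompose p/2: q(q(k, k), h(Z)) = q(Z, A),  p(1, A) = p(1, Y1).
Decompose q/2: q(k, k) = Z,  h(Z) = A.
Bind Z := q(k, k); substituting into the one remaining equation that mentions Z gives: h(q(k, k)) = A.
Bind A := h(q(k, k)); substituting into the remaining equation gives: p(1, h(q(k, k))) = p(1, Y1).
Decompose p/2: 1 = 1,  h(q(k, k)) = Y1.
Delete trivial equation 1 = 1.
Bind Y1 := h(q(k, k)).
MGU = { Z -> q(k, k), A -> h(q(k, k)), Y1 -> h(q(k, k)) }, so A -> h(q(k, k)).

h(q(k, k))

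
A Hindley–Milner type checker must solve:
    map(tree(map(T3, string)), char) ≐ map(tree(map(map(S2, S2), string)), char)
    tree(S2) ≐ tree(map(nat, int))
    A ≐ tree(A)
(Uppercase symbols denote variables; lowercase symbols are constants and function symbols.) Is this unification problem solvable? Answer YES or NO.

Decompose map/2: tree(map(T3, string)) ≐ tree(map(map(S2, S2), string)),  char ≐ char.
Decompose tree/1: map(T3, string) ≐ map(map(S2, S2), string).
Decompose map/2: T3 ≐ map(S2, S2),  string ≐ string.
Bind T3 := map(S2, S2); no other remaining equation mentions T3.
Delete trivial equation string ≐ string.
Delete trivial equation char ≐ char.
Decompose tree/1: S2 ≐ map(nat, int).
Bind S2 := map(nat, int); no other remaining equation mentions S2. Substituting into the earlier binding gives T3 := map(map(nat, int), map(nat, int)).
Occurs check fails: A occurs in tree(A); the equation A ≐ tree(A) has no finite solution.

NO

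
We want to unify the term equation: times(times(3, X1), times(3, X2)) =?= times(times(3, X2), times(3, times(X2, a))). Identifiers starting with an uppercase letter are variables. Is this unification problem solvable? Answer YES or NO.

NO

Decompose times/2: times(3, X1) =?= times(3, X2),  times(3, X2) =?= times(3, times(X2, a)).
Decompose times/2: 3 =?= 3,  X1 =?= X2.
Delete trivial equation 3 =?= 3.
Bind X1 := X2; no other remaining equation mentions X1.
Decompose times/2: 3 =?= 3,  X2 =?= times(X2, a).
Delete trivial equation 3 =?= 3.
Occurs check fails: X2 occurs in times(X2, a); the equation X2 =?= times(X2, a) has no finite solution.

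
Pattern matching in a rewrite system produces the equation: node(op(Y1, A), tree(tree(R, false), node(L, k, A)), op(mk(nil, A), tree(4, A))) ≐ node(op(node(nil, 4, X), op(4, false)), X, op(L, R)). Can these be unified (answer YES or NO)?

Decompose node/3: op(Y1, A) ≐ op(node(nil, 4, X), op(4, false)),  tree(tree(R, false), node(L, k, A)) ≐ X,  op(mk(nil, A), tree(4, A)) ≐ op(L, R).
Decompose op/2: Y1 ≐ node(nil, 4, X),  A ≐ op(4, false).
Bind Y1 := node(nil, 4, X); no other remaining equation mentions Y1.
Bind A := op(4, false); substituting into the remaining equations gives: tree(tree(R, false), node(L, k, op(4, false))) ≐ X,  op(mk(nil, op(4, false)), tree(4, op(4, false))) ≐ op(L, R).
Bind X := tree(tree(R, false), node(L, k, op(4, false))); no other remaining equation mentions X. Substituting into the earlier binding gives Y1 := node(nil, 4, tree(tree(R, false), node(L, k, op(4, false)))).
Decompose op/2: mk(nil, op(4, false)) ≐ L,  tree(4, op(4, false)) ≐ R.
Bind L := mk(nil, op(4, false)); no other remaining equation mentions L. Substituting into the earlier bindings gives Y1 := node(nil, 4, tree(tree(R, false), node(mk(nil, op(4, false)), k, op(4, false)))), X := tree(tree(R, false), node(mk(nil, op(4, false)), k, op(4, false))).
Bind R := tree(4, op(4, false)). Substituting into the earlier bindings gives Y1 := node(nil, 4, tree(tree(tree(4, op(4, false)), false), node(mk(nil, op(4, false)), k, op(4, false)))), X := tree(tree(tree(4, op(4, false)), false), node(mk(nil, op(4, false)), k, op(4, false))).
No equations remain and no clash or occurs-check failure arose, so a unifier exists.

YES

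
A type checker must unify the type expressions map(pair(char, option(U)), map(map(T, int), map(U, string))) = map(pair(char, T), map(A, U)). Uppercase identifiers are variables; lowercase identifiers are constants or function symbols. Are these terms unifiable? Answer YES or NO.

NO

Decompose map/2: pair(char, option(U)) = pair(char, T),  map(map(T, int), map(U, string)) = map(A, U).
Decompose pair/2: char = char,  option(U) = T.
Delete trivial equation char = char.
Bind T := option(U); substituting into the remaining equation gives: map(map(option(U), int), map(U, string)) = map(A, U).
Decompose map/2: map(option(U), int) = A,  map(U, string) = U.
Bind A := map(option(U), int); no other remaining equation mentions A.
Occurs check fails: U occurs in map(U, string); the equation U = map(U, string) has no finite solution.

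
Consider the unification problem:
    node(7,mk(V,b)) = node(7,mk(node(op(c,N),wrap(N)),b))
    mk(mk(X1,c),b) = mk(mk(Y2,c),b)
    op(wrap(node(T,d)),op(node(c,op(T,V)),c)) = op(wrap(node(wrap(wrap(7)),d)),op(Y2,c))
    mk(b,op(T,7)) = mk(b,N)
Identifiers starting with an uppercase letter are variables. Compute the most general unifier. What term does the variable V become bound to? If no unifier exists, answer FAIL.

Decompose node/2: 7 = 7,  mk(V,b) = mk(node(op(c,N),wrap(N)),b).
Delete trivial equation 7 = 7.
Decompose mk/2: V = node(op(c,N),wrap(N)),  b = b.
Bind V := node(op(c,N),wrap(N)); substituting into the one remaining equation that mentions V gives: op(wrap(node(T,d)),op(node(c,op(T,node(op(c,N),wrap(N)))),c)) = op(wrap(node(wrap(wrap(7)),d)),op(Y2,c)).
Delete trivial equation b = b.
Decompose mk/2: mk(X1,c) = mk(Y2,c),  b = b.
Decompose mk/2: X1 = Y2,  c = c.
Bind X1 := Y2; no other remaining equation mentions X1.
Delete trivial equation c = c.
Delete trivial equation b = b.
Decompose op/2: wrap(node(T,d)) = wrap(node(wrap(wrap(7)),d)),  op(node(c,op(T,node(op(c,N),wrap(N)))),c) = op(Y2,c).
Decompose wrap/1: node(T,d) = node(wrap(wrap(7)),d).
Decompose node/2: T = wrap(wrap(7)),  d = d.
Bind T := wrap(wrap(7)); substituting into the 2 remaining equations that mention T gives: op(node(c,op(wrap(wrap(7)),node(op(c,N),wrap(N)))),c) = op(Y2,c),  mk(b,op(wrap(wrap(7)),7)) = mk(b,N).
Delete trivial equation d = d.
Decompose op/2: node(c,op(wrap(wrap(7)),node(op(c,N),wrap(N)))) = Y2,  c = c.
Bind Y2 := node(c,op(wrap(wrap(7)),node(op(c,N),wrap(N)))); no other remaining equation mentions Y2. Substituting into the earlier binding gives X1 := node(c,op(wrap(wrap(7)),node(op(c,N),wrap(N)))).
Delete trivial equation c = c.
Decompose mk/2: b = b,  op(wrap(wrap(7)),7) = N.
Delete trivial equation b = b.
Bind N := op(wrap(wrap(7)),7). Substituting into the earlier bindings gives V := node(op(c,op(wrap(wrap(7)),7)),wrap(op(wrap(wrap(7)),7))), X1 := node(c,op(wrap(wrap(7)),node(op(c,op(wrap(wrap(7)),7)),wrap(op(wrap(wrap(7)),7))))), Y2 := node(c,op(wrap(wrap(7)),node(op(c,op(wrap(wrap(7)),7)),wrap(op(wrap(wrap(7)),7))))).
MGU = { V := node(op(c,op(wrap(wrap(7)),7)),wrap(op(wrap(wrap(7)),7))), X1 := node(c,op(wrap(wrap(7)),node(op(c,op(wrap(wrap(7)),7)),wrap(op(wrap(wrap(7)),7))))), T := wrap(wrap(7)), Y2 := node(c,op(wrap(wrap(7)),node(op(c,op(wrap(wrap(7)),7)),wrap(op(wrap(wrap(7)),7))))), N := op(wrap(wrap(7)),7) }, so V := node(op(c,op(wrap(wrap(7)),7)),wrap(op(wrap(wrap(7)),7))).

node(op(c,op(wrap(wrap(7)),7)),wrap(op(wrap(wrap(7)),7)))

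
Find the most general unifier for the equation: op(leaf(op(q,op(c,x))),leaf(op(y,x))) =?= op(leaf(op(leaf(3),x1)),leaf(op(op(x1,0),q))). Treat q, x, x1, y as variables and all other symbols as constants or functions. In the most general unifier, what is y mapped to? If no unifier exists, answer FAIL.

Decompose op/2: leaf(op(q,op(c,x))) =?= leaf(op(leaf(3),x1)),  leaf(op(y,x)) =?= leaf(op(op(x1,0),q)).
Decompose leaf/1: op(q,op(c,x)) =?= op(leaf(3),x1).
Decompose op/2: q =?= leaf(3),  op(c,x) =?= x1.
Bind q := leaf(3); substituting into the one remaining equation that mentions q gives: leaf(op(y,x)) =?= leaf(op(op(x1,0),leaf(3))).
Bind x1 := op(c,x); substituting into the remaining equation gives: leaf(op(y,x)) =?= leaf(op(op(op(c,x),0),leaf(3))).
Decompose leaf/1: op(y,x) =?= op(op(op(c,x),0),leaf(3)).
Decompose op/2: y =?= op(op(c,x),0),  x =?= leaf(3).
Bind y := op(op(c,x),0); no other remaining equation mentions y.
Bind x := leaf(3). Substituting into the earlier bindings gives x1 := op(c,leaf(3)), y := op(op(c,leaf(3)),0).
MGU = { q ↦ leaf(3), x1 ↦ op(c,leaf(3)), y ↦ op(op(c,leaf(3)),0), x ↦ leaf(3) }, so y ↦ op(op(c,leaf(3)),0).

op(op(c,leaf(3)),0)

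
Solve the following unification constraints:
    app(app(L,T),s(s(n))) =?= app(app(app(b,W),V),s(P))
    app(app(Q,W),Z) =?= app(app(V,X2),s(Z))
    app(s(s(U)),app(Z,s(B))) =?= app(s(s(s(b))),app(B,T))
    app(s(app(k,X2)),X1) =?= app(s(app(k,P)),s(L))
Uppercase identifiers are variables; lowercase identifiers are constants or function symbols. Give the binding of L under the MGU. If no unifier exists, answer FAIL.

FAIL

Decompose app/2: app(L,T) =?= app(app(b,W),V),  s(s(n)) =?= s(P).
Decompose app/2: L =?= app(b,W),  T =?= V.
Bind L := app(b,W); substituting into the one remaining equation that mentions L gives: app(s(app(k,X2)),X1) =?= app(s(app(k,P)),s(app(b,W))).
Bind T := V; substituting into the one remaining equation that mentions T gives: app(s(s(U)),app(Z,s(B))) =?= app(s(s(s(b))),app(B,V)).
Decompose s/1: s(n) =?= P.
Bind P := s(n); substituting into the one remaining equation that mentions P gives: app(s(app(k,X2)),X1) =?= app(s(app(k,s(n))),s(app(b,W))).
Decompose app/2: app(Q,W) =?= app(V,X2),  Z =?= s(Z).
Decompose app/2: Q =?= V,  W =?= X2.
Bind Q := V; no other remaining equation mentions Q.
Bind W := X2; substituting into the one remaining equation that mentions W gives: app(s(app(k,X2)),X1) =?= app(s(app(k,s(n))),s(app(b,X2))). Substituting into the earlier binding gives L := app(b,X2).
Occurs check fails: Z occurs in s(Z); the equation Z =?= s(Z) has no finite solution.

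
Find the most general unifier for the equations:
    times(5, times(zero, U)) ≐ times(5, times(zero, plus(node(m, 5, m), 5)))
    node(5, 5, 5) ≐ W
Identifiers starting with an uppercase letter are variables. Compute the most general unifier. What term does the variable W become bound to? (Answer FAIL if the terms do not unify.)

Decompose times/2: 5 ≐ 5,  times(zero, U) ≐ times(zero, plus(node(m, 5, m), 5)).
Delete trivial equation 5 ≐ 5.
Decompose times/2: zero ≐ zero,  U ≐ plus(node(m, 5, m), 5).
Delete trivial equation zero ≐ zero.
Bind U := plus(node(m, 5, m), 5); no other remaining equation mentions U.
Bind W := node(5, 5, 5).
MGU = { U ↦ plus(node(m, 5, m), 5), W ↦ node(5, 5, 5) }, so W ↦ node(5, 5, 5).

node(5, 5, 5)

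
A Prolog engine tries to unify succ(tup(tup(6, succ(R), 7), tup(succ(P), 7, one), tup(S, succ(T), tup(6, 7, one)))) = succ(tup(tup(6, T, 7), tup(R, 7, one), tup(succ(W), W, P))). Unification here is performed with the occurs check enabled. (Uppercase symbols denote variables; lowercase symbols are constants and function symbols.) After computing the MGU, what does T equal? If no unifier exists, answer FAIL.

Decompose succ/1: tup(tup(6, succ(R), 7), tup(succ(P), 7, one), tup(S, succ(T), tup(6, 7, one))) = tup(tup(6, T, 7), tup(R, 7, one), tup(succ(W), W, P)).
Decompose tup/3: tup(6, succ(R), 7) = tup(6, T, 7),  tup(succ(P), 7, one) = tup(R, 7, one),  tup(S, succ(T), tup(6, 7, one)) = tup(succ(W), W, P).
Decompose tup/3: 6 = 6,  succ(R) = T,  7 = 7.
Delete trivial equation 6 = 6.
Bind T := succ(R); substituting into the one remaining equation that mentions T gives: tup(S, succ(succ(R)), tup(6, 7, one)) = tup(succ(W), W, P).
Delete trivial equation 7 = 7.
Decompose tup/3: succ(P) = R,  7 = 7,  one = one.
Bind R := succ(P); substituting into the one remaining equation that mentions R gives: tup(S, succ(succ(succ(P))), tup(6, 7, one)) = tup(succ(W), W, P). Substituting into the earlier binding gives T := succ(succ(P)).
Delete trivial equation 7 = 7.
Delete trivial equation one = one.
Decompose tup/3: S = succ(W),  succ(succ(succ(P))) = W,  tup(6, 7, one) = P.
Bind S := succ(W); no other remaining equation mentions S.
Bind W := succ(succ(succ(P))); no other remaining equation mentions W. Substituting into the earlier binding gives S := succ(succ(succ(succ(P)))).
Bind P := tup(6, 7, one). Substituting into the earlier bindings gives T := succ(succ(tup(6, 7, one))), R := succ(tup(6, 7, one)), S := succ(succ(succ(succ(tup(6, 7, one))))), W := succ(succ(succ(tup(6, 7, one)))).
MGU = { T = succ(succ(tup(6, 7, one))), R = succ(tup(6, 7, one)), S = succ(succ(succ(succ(tup(6, 7, one))))), W = succ(succ(succ(tup(6, 7, one)))), P = tup(6, 7, one) }, so T = succ(succ(tup(6, 7, one))).

succ(succ(tup(6, 7, one)))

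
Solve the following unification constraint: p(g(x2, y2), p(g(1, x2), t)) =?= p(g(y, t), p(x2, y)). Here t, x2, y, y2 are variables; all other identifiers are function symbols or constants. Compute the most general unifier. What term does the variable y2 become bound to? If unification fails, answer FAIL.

Decompose p/2: g(x2, y2) =?= g(y, t),  p(g(1, x2), t) =?= p(x2, y).
Decompose g/2: x2 =?= y,  y2 =?= t.
Bind x2 := y; substituting into the one remaining equation that mentions x2 gives: p(g(1, y), t) =?= p(y, y).
Bind y2 := t; no other remaining equation mentions y2.
Decompose p/2: g(1, y) =?= y,  t =?= y.
Occurs check fails: y occurs in g(1, y); the equation y =?= g(1, y) has no finite solution.

FAIL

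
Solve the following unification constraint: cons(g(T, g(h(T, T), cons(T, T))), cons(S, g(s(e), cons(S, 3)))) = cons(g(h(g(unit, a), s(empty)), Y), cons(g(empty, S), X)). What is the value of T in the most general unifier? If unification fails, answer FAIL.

Decompose cons/2: g(T, g(h(T, T), cons(T, T))) = g(h(g(unit, a), s(empty)), Y),  cons(S, g(s(e), cons(S, 3))) = cons(g(empty, S), X).
Decompose g/2: T = h(g(unit, a), s(empty)),  g(h(T, T), cons(T, T)) = Y.
Bind T := h(g(unit, a), s(empty)); substituting into the one remaining equation that mentions T gives: g(h(h(g(unit, a), s(empty)), h(g(unit, a), s(empty))), cons(h(g(unit, a), s(empty)), h(g(unit, a), s(empty)))) = Y.
Bind Y := g(h(h(g(unit, a), s(empty)), h(g(unit, a), s(empty))), cons(h(g(unit, a), s(empty)), h(g(unit, a), s(empty)))); no other remaining equation mentions Y.
Decompose cons/2: S = g(empty, S),  g(s(e), cons(S, 3)) = X.
Occurs check fails: S occurs in g(empty, S); the equation S = g(empty, S) has no finite solution.

FAIL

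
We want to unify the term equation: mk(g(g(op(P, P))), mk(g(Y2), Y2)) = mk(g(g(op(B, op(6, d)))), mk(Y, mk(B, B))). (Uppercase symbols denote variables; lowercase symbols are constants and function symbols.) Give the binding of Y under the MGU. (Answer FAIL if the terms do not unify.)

g(mk(op(6, d), op(6, d)))

Decompose mk/2: g(g(op(P, P))) = g(g(op(B, op(6, d)))),  mk(g(Y2), Y2) = mk(Y, mk(B, B)).
Decompose g/1: g(op(P, P)) = g(op(B, op(6, d))).
Decompose g/1: op(P, P) = op(B, op(6, d)).
Decompose op/2: P = B,  P = op(6, d).
Bind P := B; substituting into the one remaining equation that mentions P gives: B = op(6, d).
Bind B := op(6, d); substituting into the remaining equation gives: mk(g(Y2), Y2) = mk(Y, mk(op(6, d), op(6, d))). Substituting into the earlier binding gives P := op(6, d).
Decompose mk/2: g(Y2) = Y,  Y2 = mk(op(6, d), op(6, d)).
Bind Y := g(Y2); no other remaining equation mentions Y.
Bind Y2 := mk(op(6, d), op(6, d)). Substituting into the earlier binding gives Y := g(mk(op(6, d), op(6, d))).
MGU = { P ↦ op(6, d), B ↦ op(6, d), Y ↦ g(mk(op(6, d), op(6, d))), Y2 ↦ mk(op(6, d), op(6, d)) }, so Y ↦ g(mk(op(6, d), op(6, d))).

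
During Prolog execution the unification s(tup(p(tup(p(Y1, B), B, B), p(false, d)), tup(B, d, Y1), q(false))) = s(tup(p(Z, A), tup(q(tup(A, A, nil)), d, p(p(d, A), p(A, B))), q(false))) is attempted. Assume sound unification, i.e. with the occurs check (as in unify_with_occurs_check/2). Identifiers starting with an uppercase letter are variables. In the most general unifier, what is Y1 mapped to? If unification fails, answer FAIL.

Decompose s/1: tup(p(tup(p(Y1, B), B, B), p(false, d)), tup(B, d, Y1), q(false)) = tup(p(Z, A), tup(q(tup(A, A, nil)), d, p(p(d, A), p(A, B))), q(false)).
Decompose tup/3: p(tup(p(Y1, B), B, B), p(false, d)) = p(Z, A),  tup(B, d, Y1) = tup(q(tup(A, A, nil)), d, p(p(d, A), p(A, B))),  q(false) = q(false).
Decompose p/2: tup(p(Y1, B), B, B) = Z,  p(false, d) = A.
Bind Z := tup(p(Y1, B), B, B); no other remaining equation mentions Z.
Bind A := p(false, d); substituting into the one remaining equation that mentions A gives: tup(B, d, Y1) = tup(q(tup(p(false, d), p(false, d), nil)), d, p(p(d, p(false, d)), p(p(false, d), B))).
Decompose tup/3: B = q(tup(p(false, d), p(false, d), nil)),  d = d,  Y1 = p(p(d, p(false, d)), p(p(false, d), B)).
Bind B := q(tup(p(false, d), p(false, d), nil)); substituting into the one remaining equation that mentions B gives: Y1 = p(p(d, p(false, d)), p(p(false, d), q(tup(p(false, d), p(false, d), nil)))). Substituting into the earlier binding gives Z := tup(p(Y1, q(tup(p(false, d), p(false, d), nil))), q(tup(p(false, d), p(false, d), nil)), q(tup(p(false, d), p(false, d), nil))).
Delete trivial equation d = d.
Bind Y1 := p(p(d, p(false, d)), p(p(false, d), q(tup(p(false, d), p(false, d), nil)))); no other remaining equation mentions Y1. Substituting into the earlier binding gives Z := tup(p(p(p(d, p(false, d)), p(p(false, d), q(tup(p(false, d), p(false, d), nil)))), q(tup(p(false, d), p(false, d), nil))), q(tup(p(false, d), p(false, d), nil)), q(tup(p(false, d), p(false, d), nil))).
Delete trivial equation q(false) = q(false).
MGU = { Z = tup(p(p(p(d, p(false, d)), p(p(false, d), q(tup(p(false, d), p(false, d), nil)))), q(tup(p(false, d), p(false, d), nil))), q(tup(p(false, d), p(false, d), nil)), q(tup(p(false, d), p(false, d), nil))), A = p(false, d), B = q(tup(p(false, d), p(false, d), nil)), Y1 = p(p(d, p(false, d)), p(p(false, d), q(tup(p(false, d), p(false, d), nil)))) }, so Y1 = p(p(d, p(false, d)), p(p(false, d), q(tup(p(false, d), p(false, d), nil)))).

p(p(d, p(false, d)), p(p(false, d), q(tup(p(false, d), p(false, d), nil))))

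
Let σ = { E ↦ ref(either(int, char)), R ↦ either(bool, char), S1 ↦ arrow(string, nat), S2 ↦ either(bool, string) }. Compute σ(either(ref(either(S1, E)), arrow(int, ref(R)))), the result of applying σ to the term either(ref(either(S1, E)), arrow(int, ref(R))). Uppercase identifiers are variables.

either(ref(either(arrow(string, nat), ref(either(int, char)))), arrow(int, ref(either(bool, char))))

Replace each occurrence of E with ref(either(int, char)).
Replace each occurrence of R with either(bool, char).
Replace each occurrence of S1 with arrow(string, nat).
Result: either(ref(either(arrow(string, nat), ref(either(int, char)))), arrow(int, ref(either(bool, char)))).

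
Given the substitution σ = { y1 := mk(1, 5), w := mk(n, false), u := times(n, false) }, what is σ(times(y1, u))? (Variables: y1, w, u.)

times(mk(1, 5), times(n, false))

Replace each occurrence of y1 with mk(1, 5).
Replace each occurrence of u with times(n, false).
Result: times(mk(1, 5), times(n, false)).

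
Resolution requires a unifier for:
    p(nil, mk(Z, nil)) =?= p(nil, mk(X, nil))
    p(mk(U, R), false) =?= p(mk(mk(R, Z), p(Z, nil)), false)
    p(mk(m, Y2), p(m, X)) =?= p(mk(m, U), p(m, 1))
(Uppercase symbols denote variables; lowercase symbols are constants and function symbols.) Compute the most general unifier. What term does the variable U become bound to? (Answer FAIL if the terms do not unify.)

mk(p(1, nil), 1)

Decompose p/2: nil =?= nil,  mk(Z, nil) =?= mk(X, nil).
Delete trivial equation nil =?= nil.
Decompose mk/2: Z =?= X,  nil =?= nil.
Bind Z := X; substituting into the one remaining equation that mentions Z gives: p(mk(U, R), false) =?= p(mk(mk(R, X), p(X, nil)), false).
Delete trivial equation nil =?= nil.
Decompose p/2: mk(U, R) =?= mk(mk(R, X), p(X, nil)),  false =?= false.
Decompose mk/2: U =?= mk(R, X),  R =?= p(X, nil).
Bind U := mk(R, X); substituting into the one remaining equation that mentions U gives: p(mk(m, Y2), p(m, X)) =?= p(mk(m, mk(R, X)), p(m, 1)).
Bind R := p(X, nil); substituting into the one remaining equation that mentions R gives: p(mk(m, Y2), p(m, X)) =?= p(mk(m, mk(p(X, nil), X)), p(m, 1)). Substituting into the earlier binding gives U := mk(p(X, nil), X).
Delete trivial equation false =?= false.
Decompose p/2: mk(m, Y2) =?= mk(m, mk(p(X, nil), X)),  p(m, X) =?= p(m, 1).
Decompose mk/2: m =?= m,  Y2 =?= mk(p(X, nil), X).
Delete trivial equation m =?= m.
Bind Y2 := mk(p(X, nil), X); no other remaining equation mentions Y2.
Decompose p/2: m =?= m,  X =?= 1.
Delete trivial equation m =?= m.
Bind X := 1. Substituting into the earlier bindings gives Z := 1, U := mk(p(1, nil), 1), R := p(1, nil), Y2 := mk(p(1, nil), 1).
MGU = { Z -> 1, U -> mk(p(1, nil), 1), R -> p(1, nil), Y2 -> mk(p(1, nil), 1), X -> 1 }, so U -> mk(p(1, nil), 1).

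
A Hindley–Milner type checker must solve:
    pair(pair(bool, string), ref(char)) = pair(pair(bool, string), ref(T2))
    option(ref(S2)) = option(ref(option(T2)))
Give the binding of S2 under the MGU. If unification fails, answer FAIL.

Decompose pair/2: pair(bool, string) = pair(bool, string),  ref(char) = ref(T2).
Delete trivial equation pair(bool, string) = pair(bool, string).
Decompose ref/1: char = T2.
Bind T2 := char; substituting into the remaining equation gives: option(ref(S2)) = option(ref(option(char))).
Decompose option/1: ref(S2) = ref(option(char)).
Decompose ref/1: S2 = option(char).
Bind S2 := option(char).
MGU = { T2 := char, S2 := option(char) }, so S2 := option(char).

option(char)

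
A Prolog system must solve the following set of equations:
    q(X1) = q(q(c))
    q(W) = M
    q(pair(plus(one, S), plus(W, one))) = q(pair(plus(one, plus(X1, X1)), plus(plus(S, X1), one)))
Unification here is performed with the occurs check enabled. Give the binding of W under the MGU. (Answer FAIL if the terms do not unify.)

plus(plus(q(c), q(c)), q(c))

Decompose q/1: X1 = q(c).
Bind X1 := q(c); substituting into the one remaining equation that mentions X1 gives: q(pair(plus(one, S), plus(W, one))) = q(pair(plus(one, plus(q(c), q(c))), plus(plus(S, q(c)), one))).
Bind M := q(W); no other remaining equation mentions M.
Decompose q/1: pair(plus(one, S), plus(W, one)) = pair(plus(one, plus(q(c), q(c))), plus(plus(S, q(c)), one)).
Decompose pair/2: plus(one, S) = plus(one, plus(q(c), q(c))),  plus(W, one) = plus(plus(S, q(c)), one).
Decompose plus/2: one = one,  S = plus(q(c), q(c)).
Delete trivial equation one = one.
Bind S := plus(q(c), q(c)); substituting into the remaining equation gives: plus(W, one) = plus(plus(plus(q(c), q(c)), q(c)), one).
Decompose plus/2: W = plus(plus(q(c), q(c)), q(c)),  one = one.
Bind W := plus(plus(q(c), q(c)), q(c)); no other remaining equation mentions W. Substituting into the earlier binding gives M := q(plus(plus(q(c), q(c)), q(c))).
Delete trivial equation one = one.
MGU = { X1 -> q(c), M -> q(plus(plus(q(c), q(c)), q(c))), S -> plus(q(c), q(c)), W -> plus(plus(q(c), q(c)), q(c)) }, so W -> plus(plus(q(c), q(c)), q(c)).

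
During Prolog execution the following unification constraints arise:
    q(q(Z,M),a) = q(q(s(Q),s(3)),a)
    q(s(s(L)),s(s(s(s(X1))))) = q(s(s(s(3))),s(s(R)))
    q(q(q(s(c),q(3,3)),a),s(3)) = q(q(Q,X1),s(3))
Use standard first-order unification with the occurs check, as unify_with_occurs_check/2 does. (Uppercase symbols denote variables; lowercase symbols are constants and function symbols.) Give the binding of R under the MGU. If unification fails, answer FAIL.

s(s(a))

Decompose q/2: q(Z,M) = q(s(Q),s(3)),  a = a.
Decompose q/2: Z = s(Q),  M = s(3).
Bind Z := s(Q); no other remaining equation mentions Z.
Bind M := s(3); no other remaining equation mentions M.
Delete trivial equation a = a.
Decompose q/2: s(s(L)) = s(s(s(3))),  s(s(s(s(X1)))) = s(s(R)).
Decompose s/1: s(L) = s(s(3)).
Decompose s/1: L = s(3).
Bind L := s(3); no other remaining equation mentions L.
Decompose s/1: s(s(s(X1))) = s(R).
Decompose s/1: s(s(X1)) = R.
Bind R := s(s(X1)); no other remaining equation mentions R.
Decompose q/2: q(q(s(c),q(3,3)),a) = q(Q,X1),  s(3) = s(3).
Decompose q/2: q(s(c),q(3,3)) = Q,  a = X1.
Bind Q := q(s(c),q(3,3)); no other remaining equation mentions Q. Substituting into the earlier binding gives Z := s(q(s(c),q(3,3))).
Bind X1 := a; no other remaining equation mentions X1. Substituting into the earlier binding gives R := s(s(a)).
Delete trivial equation s(3) = s(3).
MGU = { Z ↦ s(q(s(c),q(3,3))), M ↦ s(3), L ↦ s(3), R ↦ s(s(a)), Q ↦ q(s(c),q(3,3)), X1 ↦ a }, so R ↦ s(s(a)).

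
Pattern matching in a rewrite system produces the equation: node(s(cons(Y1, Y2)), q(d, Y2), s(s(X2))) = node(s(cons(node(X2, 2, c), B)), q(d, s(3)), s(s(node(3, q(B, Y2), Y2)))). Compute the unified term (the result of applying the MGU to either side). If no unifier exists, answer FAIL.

node(s(cons(node(node(3, q(s(3), s(3)), s(3)), 2, c), s(3))), q(d, s(3)), s(s(node(3, q(s(3), s(3)), s(3)))))

Decompose node/3: s(cons(Y1, Y2)) = s(cons(node(X2, 2, c), B)),  q(d, Y2) = q(d, s(3)),  s(s(X2)) = s(s(node(3, q(B, Y2), Y2))).
Decompose s/1: cons(Y1, Y2) = cons(node(X2, 2, c), B).
Decompose cons/2: Y1 = node(X2, 2, c),  Y2 = B.
Bind Y1 := node(X2, 2, c); no other remaining equation mentions Y1.
Bind Y2 := B; substituting into the remaining equations gives: q(d, B) = q(d, s(3)),  s(s(X2)) = s(s(node(3, q(B, B), B))).
Decompose q/2: d = d,  B = s(3).
Delete trivial equation d = d.
Bind B := s(3); substituting into the remaining equation gives: s(s(X2)) = s(s(node(3, q(s(3), s(3)), s(3)))). Substituting into the earlier binding gives Y2 := s(3).
Decompose s/1: s(X2) = s(node(3, q(s(3), s(3)), s(3))).
Decompose s/1: X2 = node(3, q(s(3), s(3)), s(3)).
Bind X2 := node(3, q(s(3), s(3)), s(3)). Substituting into the earlier binding gives Y1 := node(node(3, q(s(3), s(3)), s(3)), 2, c).
Applying the MGU to either side gives node(s(cons(node(node(3, q(s(3), s(3)), s(3)), 2, c), s(3))), q(d, s(3)), s(s(node(3, q(s(3), s(3)), s(3))))).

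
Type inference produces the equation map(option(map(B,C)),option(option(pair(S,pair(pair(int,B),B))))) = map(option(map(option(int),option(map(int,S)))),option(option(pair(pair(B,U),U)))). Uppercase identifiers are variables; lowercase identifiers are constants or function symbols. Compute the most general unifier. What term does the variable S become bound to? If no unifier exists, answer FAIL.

Decompose map/2: option(map(B,C)) = option(map(option(int),option(map(int,S)))),  option(option(pair(S,pair(pair(int,B),B)))) = option(option(pair(pair(B,U),U))).
Decompose option/1: map(B,C) = map(option(int),option(map(int,S))).
Decompose map/2: B = option(int),  C = option(map(int,S)).
Bind B := option(int); substituting into the one remaining equation that mentions B gives: option(option(pair(S,pair(pair(int,option(int)),option(int))))) = option(option(pair(pair(option(int),U),U))).
Bind C := option(map(int,S)); no other remaining equation mentions C.
Decompose option/1: option(pair(S,pair(pair(int,option(int)),option(int)))) = option(pair(pair(option(int),U),U)).
Decompose option/1: pair(S,pair(pair(int,option(int)),option(int))) = pair(pair(option(int),U),U).
Decompose pair/2: S = pair(option(int),U),  pair(pair(int,option(int)),option(int)) = U.
Bind S := pair(option(int),U); no other remaining equation mentions S. Substituting into the earlier binding gives C := option(map(int,pair(option(int),U))).
Bind U := pair(pair(int,option(int)),option(int)). Substituting into the earlier bindings gives C := option(map(int,pair(option(int),pair(pair(int,option(int)),option(int))))), S := pair(option(int),pair(pair(int,option(int)),option(int))).
MGU = { B ↦ option(int), C ↦ option(map(int,pair(option(int),pair(pair(int,option(int)),option(int))))), S ↦ pair(option(int),pair(pair(int,option(int)),option(int))), U ↦ pair(pair(int,option(int)),option(int)) }, so S ↦ pair(option(int),pair(pair(int,option(int)),option(int))).

pair(option(int),pair(pair(int,option(int)),option(int)))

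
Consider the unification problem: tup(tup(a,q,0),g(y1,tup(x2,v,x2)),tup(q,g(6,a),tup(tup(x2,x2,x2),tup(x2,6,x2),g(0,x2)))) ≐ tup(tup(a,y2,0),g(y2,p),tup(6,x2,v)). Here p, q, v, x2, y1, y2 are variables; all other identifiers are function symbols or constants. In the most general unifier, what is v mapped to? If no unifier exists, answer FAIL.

Decompose tup/3: tup(a,q,0) ≐ tup(a,y2,0),  g(y1,tup(x2,v,x2)) ≐ g(y2,p),  tup(q,g(6,a),tup(tup(x2,x2,x2),tup(x2,6,x2),g(0,x2))) ≐ tup(6,x2,v).
Decompose tup/3: a ≐ a,  q ≐ y2,  0 ≐ 0.
Delete trivial equation a ≐ a.
Bind q := y2; substituting into the one remaining equation that mentions q gives: tup(y2,g(6,a),tup(tup(x2,x2,x2),tup(x2,6,x2),g(0,x2))) ≐ tup(6,x2,v).
Delete trivial equation 0 ≐ 0.
Decompose g/2: y1 ≐ y2,  tup(x2,v,x2) ≐ p.
Bind y1 := y2; no other remaining equation mentions y1.
Bind p := tup(x2,v,x2); no other remaining equation mentions p.
Decompose tup/3: y2 ≐ 6,  g(6,a) ≐ x2,  tup(tup(x2,x2,x2),tup(x2,6,x2),g(0,x2)) ≐ v.
Bind y2 := 6; no other remaining equation mentions y2. Substituting into the earlier bindings gives q := 6, y1 := 6.
Bind x2 := g(6,a); substituting into the remaining equation gives: tup(tup(g(6,a),g(6,a),g(6,a)),tup(g(6,a),6,g(6,a)),g(0,g(6,a))) ≐ v. Substituting into the earlier binding gives p := tup(g(6,a),v,g(6,a)).
Bind v := tup(tup(g(6,a),g(6,a),g(6,a)),tup(g(6,a),6,g(6,a)),g(0,g(6,a))). Substituting into the earlier binding gives p := tup(g(6,a),tup(tup(g(6,a),g(6,a),g(6,a)),tup(g(6,a),6,g(6,a)),g(0,g(6,a))),g(6,a)).
MGU = { q -> 6, y1 -> 6, p -> tup(g(6,a),tup(tup(g(6,a),g(6,a),g(6,a)),tup(g(6,a),6,g(6,a)),g(0,g(6,a))),g(6,a)), y2 -> 6, x2 -> g(6,a), v -> tup(tup(g(6,a),g(6,a),g(6,a)),tup(g(6,a),6,g(6,a)),g(0,g(6,a))) }, so v -> tup(tup(g(6,a),g(6,a),g(6,a)),tup(g(6,a),6,g(6,a)),g(0,g(6,a))).

tup(tup(g(6,a),g(6,a),g(6,a)),tup(g(6,a),6,g(6,a)),g(0,g(6,a)))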